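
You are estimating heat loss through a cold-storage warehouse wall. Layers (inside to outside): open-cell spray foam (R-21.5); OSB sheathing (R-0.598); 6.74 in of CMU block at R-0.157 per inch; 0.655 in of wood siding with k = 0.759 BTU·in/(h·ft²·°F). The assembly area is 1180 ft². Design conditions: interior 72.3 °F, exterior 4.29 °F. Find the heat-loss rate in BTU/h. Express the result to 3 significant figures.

6.74 × 0.157 = 1.058
0.655/0.759 = 0.863
R_total = 21.5 + 0.598 + 1.058 + 0.863 = 24.02 ft²·°F·h/BTU
Q = A·ΔT/R = 1180 × (72.3 − 4.29) / 24.02 = 3341 BTU/h

3340 BTU/h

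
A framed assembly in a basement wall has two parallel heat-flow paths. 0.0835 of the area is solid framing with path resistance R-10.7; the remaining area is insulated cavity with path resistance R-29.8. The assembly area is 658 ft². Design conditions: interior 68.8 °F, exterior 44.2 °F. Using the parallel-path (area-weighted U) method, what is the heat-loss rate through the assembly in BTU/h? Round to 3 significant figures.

U_eff = 0.9165/29.8 + 0.0835/10.7 = 0.03076 + 0.007804 = 0.03856
R_eff = 1/U_eff = 25.93 ft²·°F·h/BTU
Q = 658 × (68.8 − 44.2) / 25.93 = 624.1 BTU/h

624 BTU/h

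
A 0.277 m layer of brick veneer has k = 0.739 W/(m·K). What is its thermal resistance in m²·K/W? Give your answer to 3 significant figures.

R = L/k = 0.277/0.739 = 0.3748 m²·K/W

0.375 m²·K/W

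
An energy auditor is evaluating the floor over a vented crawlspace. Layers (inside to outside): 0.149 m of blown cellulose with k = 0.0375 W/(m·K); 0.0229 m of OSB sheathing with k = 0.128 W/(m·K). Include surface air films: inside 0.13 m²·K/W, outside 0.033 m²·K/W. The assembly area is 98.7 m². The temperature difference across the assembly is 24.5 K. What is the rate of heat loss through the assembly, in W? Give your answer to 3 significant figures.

0.149/0.0375 = 3.973
0.0229/0.128 = 0.1789
R_total = 0.13 + 3.973 + 0.1789 + 0.033 = 4.315 m²·K/W
Q = A·ΔT/R = 98.7 × 24.5 / 4.315 = 560.4 W

560 W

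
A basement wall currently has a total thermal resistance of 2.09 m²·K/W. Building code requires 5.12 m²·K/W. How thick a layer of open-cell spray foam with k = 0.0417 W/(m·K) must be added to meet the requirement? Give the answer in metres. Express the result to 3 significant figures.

0.126 m

ΔR = 5.12 − 2.09 = 3.03 m²·K/W
L = ΔR × k = 3.03 × 0.0417 = 0.1264 m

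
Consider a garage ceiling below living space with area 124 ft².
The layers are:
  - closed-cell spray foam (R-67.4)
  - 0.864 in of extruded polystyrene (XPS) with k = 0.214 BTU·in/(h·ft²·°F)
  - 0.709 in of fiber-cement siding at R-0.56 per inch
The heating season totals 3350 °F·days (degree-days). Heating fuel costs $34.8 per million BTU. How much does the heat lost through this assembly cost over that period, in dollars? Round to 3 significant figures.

0.864/0.214 = 4.037
0.709 × 0.56 = 0.397
R_total = 67.4 + 4.037 + 0.397 = 71.83 ft²·°F·h/BTU
E = A × HDD × 24 / R = 124 × 3350 × 24 / 71.83 = 138800 BTU
Cost = 138800/10⁶ × 34.8 = $4.83

4.83 dollars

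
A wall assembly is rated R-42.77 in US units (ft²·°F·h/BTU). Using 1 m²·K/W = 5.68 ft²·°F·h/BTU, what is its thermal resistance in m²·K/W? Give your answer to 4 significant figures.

7.530 m²·K/W

R_SI = 42.77/5.68 = 7.5299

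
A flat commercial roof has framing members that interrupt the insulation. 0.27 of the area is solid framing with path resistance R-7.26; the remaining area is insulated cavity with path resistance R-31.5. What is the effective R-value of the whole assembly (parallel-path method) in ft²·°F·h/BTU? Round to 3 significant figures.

U_eff = 0.73/31.5 + 0.27/7.26 = 0.02317 + 0.03719 = 0.06036
R_eff = 1/U_eff = 16.57 ft²·°F·h/BTU

16.6 ft²·°F·h/BTU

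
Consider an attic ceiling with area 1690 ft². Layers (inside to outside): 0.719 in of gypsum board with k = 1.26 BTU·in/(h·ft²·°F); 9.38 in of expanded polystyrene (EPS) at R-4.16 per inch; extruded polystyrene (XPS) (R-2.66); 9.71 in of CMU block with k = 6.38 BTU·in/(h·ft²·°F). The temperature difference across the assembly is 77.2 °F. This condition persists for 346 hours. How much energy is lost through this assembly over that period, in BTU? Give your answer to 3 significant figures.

1030000 BTU

0.719/1.26 = 0.5706
9.38 × 4.16 = 39.02
9.71/6.38 = 1.522
R_total = 0.5706 + 39.02 + 2.66 + 1.522 = 43.77 ft²·°F·h/BTU
Q = 1690 × 77.2 / 43.77 = 2981 BTU/h
E = 2981 × 346 = 1031000 BTU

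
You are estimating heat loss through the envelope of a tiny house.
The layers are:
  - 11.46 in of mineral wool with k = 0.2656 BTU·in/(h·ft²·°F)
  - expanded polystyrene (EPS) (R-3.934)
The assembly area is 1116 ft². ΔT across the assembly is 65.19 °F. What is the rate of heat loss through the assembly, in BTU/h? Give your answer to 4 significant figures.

1545 BTU/h

11.46/0.2656 = 43.148
R_total = 43.148 + 3.934 = 47.082 ft²·°F·h/BTU
Q = A·ΔT/R = 1116 × 65.19 / 47.082 = 1545.2 BTU/h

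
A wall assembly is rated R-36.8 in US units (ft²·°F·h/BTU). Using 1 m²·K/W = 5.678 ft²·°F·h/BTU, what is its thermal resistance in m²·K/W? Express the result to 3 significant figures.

R_SI = 36.8/5.678 = 6.481

6.48 m²·K/W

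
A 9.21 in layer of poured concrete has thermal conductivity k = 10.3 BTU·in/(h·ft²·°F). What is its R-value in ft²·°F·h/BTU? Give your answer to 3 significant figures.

0.894 ft²·°F·h/BTU

R = L/k = 9.21/10.3 = 0.8942 ft²·°F·h/BTU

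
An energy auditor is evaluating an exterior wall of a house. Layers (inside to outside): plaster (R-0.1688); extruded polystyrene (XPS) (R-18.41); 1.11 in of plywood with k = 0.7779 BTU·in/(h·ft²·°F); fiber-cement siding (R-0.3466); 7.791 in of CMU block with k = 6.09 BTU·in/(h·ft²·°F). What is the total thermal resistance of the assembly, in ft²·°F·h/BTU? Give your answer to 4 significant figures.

21.63 ft²·°F·h/BTU

1.11/0.7779 = 1.4269
7.791/6.09 = 1.2793
R_total = 0.1688 + 18.41 + 1.4269 + 0.3466 + 1.2793 = 21.632 ft²·°F·h/BTU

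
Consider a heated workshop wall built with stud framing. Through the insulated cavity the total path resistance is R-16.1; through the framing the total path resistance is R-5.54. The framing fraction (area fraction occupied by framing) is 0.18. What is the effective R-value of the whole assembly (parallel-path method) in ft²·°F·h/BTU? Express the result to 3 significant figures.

U_eff = 0.82/16.1 + 0.18/5.54 = 0.05093 + 0.03249 = 0.08342
R_eff = 1/U_eff = 11.99 ft²·°F·h/BTU

12.0 ft²·°F·h/BTU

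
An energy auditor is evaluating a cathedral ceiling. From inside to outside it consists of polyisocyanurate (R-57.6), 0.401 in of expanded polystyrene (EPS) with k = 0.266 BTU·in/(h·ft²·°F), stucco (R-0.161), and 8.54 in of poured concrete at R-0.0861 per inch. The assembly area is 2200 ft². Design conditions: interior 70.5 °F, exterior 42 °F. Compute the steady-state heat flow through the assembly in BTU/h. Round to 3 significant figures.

1040 BTU/h

0.401/0.266 = 1.508
8.54 × 0.0861 = 0.7353
R_total = 57.6 + 1.508 + 0.161 + 0.7353 = 60 ft²·°F·h/BTU
Q = A·ΔT/R = 2200 × (70.5 − 42) / 60 = 1045 BTU/h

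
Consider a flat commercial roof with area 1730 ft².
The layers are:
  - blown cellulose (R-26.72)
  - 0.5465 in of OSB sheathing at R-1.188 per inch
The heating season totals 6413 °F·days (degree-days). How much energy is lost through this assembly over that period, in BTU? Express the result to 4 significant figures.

9729000 BTU

0.5465 × 1.188 = 0.64924
R_total = 26.72 + 0.64924 = 27.369 ft²·°F·h/BTU
E = A × HDD × 24 / R = 1730 × 6413 × 24 / 27.369 = 9728700 BTU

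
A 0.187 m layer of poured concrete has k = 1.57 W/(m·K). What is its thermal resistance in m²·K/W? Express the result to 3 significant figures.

0.119 m²·K/W

R = L/k = 0.187/1.57 = 0.1191 m²·K/W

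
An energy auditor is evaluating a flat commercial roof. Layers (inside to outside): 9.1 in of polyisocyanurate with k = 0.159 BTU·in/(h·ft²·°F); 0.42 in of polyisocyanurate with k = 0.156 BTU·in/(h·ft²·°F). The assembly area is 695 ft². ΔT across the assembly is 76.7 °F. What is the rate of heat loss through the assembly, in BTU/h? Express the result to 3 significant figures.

890 BTU/h

9.1/0.159 = 57.23
0.42/0.156 = 2.692
R_total = 57.23 + 2.692 = 59.93 ft²·°F·h/BTU
Q = A·ΔT/R = 695 × 76.7 / 59.93 = 889.6 BTU/h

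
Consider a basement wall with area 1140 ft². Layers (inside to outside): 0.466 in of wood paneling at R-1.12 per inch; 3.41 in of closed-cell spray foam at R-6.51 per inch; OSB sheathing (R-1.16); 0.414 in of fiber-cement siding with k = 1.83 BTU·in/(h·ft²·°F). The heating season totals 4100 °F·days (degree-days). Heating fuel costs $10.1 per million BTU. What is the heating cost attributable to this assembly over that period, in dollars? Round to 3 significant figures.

47.0 dollars

0.466 × 1.12 = 0.5219
3.41 × 6.51 = 22.2
0.414/1.83 = 0.2262
R_total = 0.5219 + 22.2 + 1.16 + 0.2262 = 24.11 ft²·°F·h/BTU
E = A × HDD × 24 / R = 1140 × 4100 × 24 / 24.11 = 4653000 BTU
Cost = 4653000/10⁶ × 10.1 = $47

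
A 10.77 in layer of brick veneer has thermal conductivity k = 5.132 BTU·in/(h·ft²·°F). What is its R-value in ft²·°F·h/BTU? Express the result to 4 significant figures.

R = L/k = 10.77/5.132 = 2.0986 ft²·°F·h/BTU

2.099 ft²·°F·h/BTU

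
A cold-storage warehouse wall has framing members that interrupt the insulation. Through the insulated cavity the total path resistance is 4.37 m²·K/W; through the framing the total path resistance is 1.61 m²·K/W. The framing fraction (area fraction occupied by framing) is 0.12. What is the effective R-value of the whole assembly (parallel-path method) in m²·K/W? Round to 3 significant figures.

U_eff = 0.88/4.37 + 0.12/1.61 = 0.2014 + 0.07453 = 0.2759
R_eff = 1/U_eff = 3.624 m²·K/W

3.62 m²·K/W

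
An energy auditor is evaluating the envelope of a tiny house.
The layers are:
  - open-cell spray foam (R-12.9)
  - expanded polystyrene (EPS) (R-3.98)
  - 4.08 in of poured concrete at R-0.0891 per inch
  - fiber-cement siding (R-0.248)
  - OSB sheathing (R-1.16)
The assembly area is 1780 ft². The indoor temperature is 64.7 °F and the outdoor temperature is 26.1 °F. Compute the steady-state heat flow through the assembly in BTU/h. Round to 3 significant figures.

3680 BTU/h

4.08 × 0.0891 = 0.3635
R_total = 12.9 + 3.98 + 0.3635 + 0.248 + 1.16 = 18.65 ft²·°F·h/BTU
Q = A·ΔT/R = 1780 × (64.7 − 26.1) / 18.65 = 3684 BTU/h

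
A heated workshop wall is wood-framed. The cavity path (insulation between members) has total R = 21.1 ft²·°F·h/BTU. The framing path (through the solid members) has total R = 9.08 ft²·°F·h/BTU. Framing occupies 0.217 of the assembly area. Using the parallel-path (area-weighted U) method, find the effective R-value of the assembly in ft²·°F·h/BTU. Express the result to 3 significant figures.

16.4 ft²·°F·h/BTU

U_eff = 0.783/21.1 + 0.217/9.08 = 0.03711 + 0.0239 = 0.06101
R_eff = 1/U_eff = 16.39 ft²·°F·h/BTU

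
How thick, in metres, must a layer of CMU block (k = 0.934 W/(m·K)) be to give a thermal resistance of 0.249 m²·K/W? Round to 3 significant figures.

0.233 m

L = R·k = 0.249 × 0.934 = 0.2326 m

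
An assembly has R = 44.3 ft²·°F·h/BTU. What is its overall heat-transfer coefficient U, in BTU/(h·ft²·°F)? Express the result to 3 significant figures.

U = 1/R = 1/44.3 = 0.02257

0.0226 BTU/(h·ft²·°F)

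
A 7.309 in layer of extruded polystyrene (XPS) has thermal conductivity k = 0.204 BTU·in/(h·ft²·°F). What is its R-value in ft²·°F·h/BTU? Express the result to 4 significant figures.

R = L/k = 7.309/0.204 = 35.828 ft²·°F·h/BTU

35.83 ft²·°F·h/BTU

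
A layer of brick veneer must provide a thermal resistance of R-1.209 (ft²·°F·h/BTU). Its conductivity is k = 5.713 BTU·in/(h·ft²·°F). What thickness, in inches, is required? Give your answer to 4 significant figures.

6.907 in

L = R × k = 1.209 × 5.713 = 6.907 in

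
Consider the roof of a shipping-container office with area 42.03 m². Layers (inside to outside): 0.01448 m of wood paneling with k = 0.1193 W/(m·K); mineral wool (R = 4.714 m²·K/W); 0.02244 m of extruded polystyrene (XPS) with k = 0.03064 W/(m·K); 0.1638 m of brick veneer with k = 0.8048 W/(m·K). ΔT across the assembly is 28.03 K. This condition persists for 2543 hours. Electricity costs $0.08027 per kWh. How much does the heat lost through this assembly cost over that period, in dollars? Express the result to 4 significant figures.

41.67 dollars

0.01448/0.1193 = 0.12137
0.02244/0.03064 = 0.73238
0.1638/0.8048 = 0.20353
R_total = 0.12137 + 4.714 + 0.73238 + 0.20353 = 5.7713 m²·K/W
Q = 42.03 × 28.03 / 5.7713 = 204.13 W
E = 204.13 W × 2543 h / 1000 = 519.11 kWh
Cost = 519.11 × 0.08027 = $41.669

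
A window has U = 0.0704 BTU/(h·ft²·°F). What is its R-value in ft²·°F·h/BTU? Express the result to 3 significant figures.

14.2 ft²·°F·h/BTU

R = 1/U = 1/0.0704 = 14.2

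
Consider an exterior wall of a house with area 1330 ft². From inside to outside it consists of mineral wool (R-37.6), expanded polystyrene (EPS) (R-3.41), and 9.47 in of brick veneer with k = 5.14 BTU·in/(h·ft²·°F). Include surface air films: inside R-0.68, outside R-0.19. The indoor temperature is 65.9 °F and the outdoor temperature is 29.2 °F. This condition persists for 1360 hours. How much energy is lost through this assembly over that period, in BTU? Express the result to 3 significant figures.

9.47/5.14 = 1.842
R_total = 0.68 + 37.6 + 3.41 + 1.842 + 0.19 = 43.72 ft²·°F·h/BTU
Q = 1330 × (65.9 − 29.2) / 43.72 = 1116 BTU/h
E = 1116 × 1360 = 1518000 BTU

1520000 BTU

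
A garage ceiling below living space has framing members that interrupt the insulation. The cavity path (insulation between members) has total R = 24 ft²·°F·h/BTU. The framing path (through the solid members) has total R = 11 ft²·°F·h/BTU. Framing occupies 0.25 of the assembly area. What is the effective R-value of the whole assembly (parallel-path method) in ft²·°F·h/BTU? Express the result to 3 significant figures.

18.5 ft²·°F·h/BTU

U_eff = 0.75/24 + 0.25/11 = 0.03125 + 0.02273 = 0.05398
R_eff = 1/U_eff = 18.53 ft²·°F·h/BTU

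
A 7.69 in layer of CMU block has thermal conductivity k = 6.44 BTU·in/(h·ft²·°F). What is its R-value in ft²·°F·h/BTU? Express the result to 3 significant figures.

R = L/k = 7.69/6.44 = 1.194 ft²·°F·h/BTU

1.19 ft²·°F·h/BTU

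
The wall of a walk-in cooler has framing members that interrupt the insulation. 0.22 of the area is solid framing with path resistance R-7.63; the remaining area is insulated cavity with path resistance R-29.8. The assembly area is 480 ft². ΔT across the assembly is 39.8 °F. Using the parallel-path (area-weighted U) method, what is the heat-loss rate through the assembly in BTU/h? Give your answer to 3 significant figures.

U_eff = 0.78/29.8 + 0.22/7.63 = 0.02617 + 0.02883 = 0.05501
R_eff = 1/U_eff = 18.18 ft²·°F·h/BTU
Q = 480 × 39.8 / 18.18 = 1051 BTU/h

1050 BTU/h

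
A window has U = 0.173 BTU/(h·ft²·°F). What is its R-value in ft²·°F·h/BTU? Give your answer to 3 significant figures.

5.78 ft²·°F·h/BTU

R = 1/U = 1/0.173 = 5.78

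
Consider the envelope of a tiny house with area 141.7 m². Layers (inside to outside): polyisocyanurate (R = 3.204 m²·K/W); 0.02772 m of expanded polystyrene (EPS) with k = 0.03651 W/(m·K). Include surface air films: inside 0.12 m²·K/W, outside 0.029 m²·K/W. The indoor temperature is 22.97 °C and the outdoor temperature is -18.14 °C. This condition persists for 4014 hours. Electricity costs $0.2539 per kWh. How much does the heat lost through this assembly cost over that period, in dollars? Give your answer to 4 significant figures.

0.02772/0.03651 = 0.75924
R_total = 0.12 + 3.204 + 0.75924 + 0.029 = 4.1122 m²·K/W
Q = 141.7 × (22.97 − (-18.14)) / 4.1122 = 1416.6 W
E = 1416.6 W × 4014 h / 1000 = 5686.1 kWh
Cost = 5686.1 × 0.2539 = $1443.7

1444 dollars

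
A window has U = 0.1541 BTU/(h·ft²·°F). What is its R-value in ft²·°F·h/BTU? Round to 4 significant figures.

6.489 ft²·°F·h/BTU

R = 1/U = 1/0.1541 = 6.4893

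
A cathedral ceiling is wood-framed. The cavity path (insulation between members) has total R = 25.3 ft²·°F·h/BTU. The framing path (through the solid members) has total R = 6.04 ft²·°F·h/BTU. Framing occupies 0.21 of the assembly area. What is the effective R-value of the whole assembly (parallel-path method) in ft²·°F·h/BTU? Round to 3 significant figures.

U_eff = 0.79/25.3 + 0.21/6.04 = 0.03123 + 0.03477 = 0.06599
R_eff = 1/U_eff = 15.15 ft²·°F·h/BTU

15.2 ft²·°F·h/BTU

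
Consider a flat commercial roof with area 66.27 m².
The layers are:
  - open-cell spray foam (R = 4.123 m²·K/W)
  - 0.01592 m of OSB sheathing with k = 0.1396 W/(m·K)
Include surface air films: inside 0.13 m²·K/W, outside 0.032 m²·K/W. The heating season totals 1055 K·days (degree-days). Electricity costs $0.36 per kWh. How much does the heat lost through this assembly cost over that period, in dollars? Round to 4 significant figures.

137.3 dollars

0.01592/0.1396 = 0.11404
R_total = 0.13 + 4.123 + 0.11404 + 0.032 = 4.399 m²·K/W
E = A × HDD × 24 / R / 1000 = 66.27 × 1055 × 24 / 4.399 / 1000 = 381.44 kWh
Cost = 381.44 × 0.36 = $137.32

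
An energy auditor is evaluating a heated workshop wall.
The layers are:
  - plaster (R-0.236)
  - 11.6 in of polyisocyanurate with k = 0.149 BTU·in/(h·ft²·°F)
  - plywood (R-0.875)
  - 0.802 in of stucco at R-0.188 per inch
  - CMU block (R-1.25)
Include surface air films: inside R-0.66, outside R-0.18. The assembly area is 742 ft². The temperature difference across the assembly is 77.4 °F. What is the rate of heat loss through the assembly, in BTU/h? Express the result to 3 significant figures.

707 BTU/h

11.6/0.149 = 77.85
0.802 × 0.188 = 0.1508
R_total = 0.66 + 0.236 + 77.85 + 0.875 + 0.1508 + 1.25 + 0.18 = 81.2 ft²·°F·h/BTU
Q = A·ΔT/R = 742 × 77.4 / 81.2 = 707.2 BTU/h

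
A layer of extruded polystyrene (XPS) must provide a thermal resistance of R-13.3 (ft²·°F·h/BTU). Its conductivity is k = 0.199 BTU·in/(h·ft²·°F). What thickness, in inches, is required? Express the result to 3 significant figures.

2.65 in

L = R × k = 13.3 × 0.199 = 2.647 in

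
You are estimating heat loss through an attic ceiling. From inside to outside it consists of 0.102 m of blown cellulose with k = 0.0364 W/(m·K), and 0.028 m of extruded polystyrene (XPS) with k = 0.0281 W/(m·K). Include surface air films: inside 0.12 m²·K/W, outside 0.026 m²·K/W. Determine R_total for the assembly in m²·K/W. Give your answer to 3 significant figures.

3.94 m²·K/W

0.102/0.0364 = 2.802
0.028/0.0281 = 0.9964
R_total = 0.12 + 2.802 + 0.9964 + 0.026 = 3.945 m²·K/W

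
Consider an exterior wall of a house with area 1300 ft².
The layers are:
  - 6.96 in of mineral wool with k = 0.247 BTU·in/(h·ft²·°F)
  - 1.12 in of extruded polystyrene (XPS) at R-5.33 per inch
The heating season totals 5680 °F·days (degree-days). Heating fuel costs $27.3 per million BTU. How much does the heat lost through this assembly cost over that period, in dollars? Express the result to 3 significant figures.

142 dollars

6.96/0.247 = 28.18
1.12 × 5.33 = 5.97
R_total = 28.18 + 5.97 = 34.15 ft²·°F·h/BTU
E = A × HDD × 24 / R = 1300 × 5680 × 24 / 34.15 = 5190000 BTU
Cost = 5190000/10⁶ × 27.3 = $141.7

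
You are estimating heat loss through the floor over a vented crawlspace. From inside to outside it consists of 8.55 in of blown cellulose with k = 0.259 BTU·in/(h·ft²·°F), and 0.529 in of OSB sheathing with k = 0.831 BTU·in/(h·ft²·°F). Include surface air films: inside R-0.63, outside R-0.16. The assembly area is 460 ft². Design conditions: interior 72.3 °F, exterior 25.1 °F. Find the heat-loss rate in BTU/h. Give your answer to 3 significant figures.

8.55/0.259 = 33.01
0.529/0.831 = 0.6366
R_total = 0.63 + 33.01 + 0.6366 + 0.16 = 34.44 ft²·°F·h/BTU
Q = A·ΔT/R = 460 × (72.3 − 25.1) / 34.44 = 630.5 BTU/h

630 BTU/h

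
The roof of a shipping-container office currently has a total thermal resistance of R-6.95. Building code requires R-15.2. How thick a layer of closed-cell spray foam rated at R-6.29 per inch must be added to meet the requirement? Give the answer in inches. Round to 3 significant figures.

ΔR = 15.2 − 6.95 = 8.25 ft²·°F·h/BTU
L = ΔR / (R/in) = 8.25/6.29 = 1.312 in

1.31 in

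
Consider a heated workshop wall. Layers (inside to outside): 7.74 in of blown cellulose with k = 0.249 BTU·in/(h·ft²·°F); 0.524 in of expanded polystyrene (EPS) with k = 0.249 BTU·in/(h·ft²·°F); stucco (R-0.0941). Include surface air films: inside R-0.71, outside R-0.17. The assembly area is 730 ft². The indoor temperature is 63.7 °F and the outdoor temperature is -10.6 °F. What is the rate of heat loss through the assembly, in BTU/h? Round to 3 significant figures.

1590 BTU/h

7.74/0.249 = 31.08
0.524/0.249 = 2.104
R_total = 0.71 + 31.08 + 2.104 + 0.0941 + 0.17 = 34.16 ft²·°F·h/BTU
Q = A·ΔT/R = 730 × (63.7 − (-10.6)) / 34.16 = 1588 BTU/h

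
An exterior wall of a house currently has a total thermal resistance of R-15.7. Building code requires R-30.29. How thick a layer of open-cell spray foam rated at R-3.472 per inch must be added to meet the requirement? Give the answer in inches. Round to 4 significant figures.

ΔR = 30.29 − 15.7 = 14.59 ft²·°F·h/BTU
L = ΔR / (R/in) = 14.59/3.472 = 4.2022 in

4.202 in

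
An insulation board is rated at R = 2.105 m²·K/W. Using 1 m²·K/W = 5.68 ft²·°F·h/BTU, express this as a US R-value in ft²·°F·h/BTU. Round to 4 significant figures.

R_US = 2.105 × 5.68 = 11.956

11.96 ft²·°F·h/BTU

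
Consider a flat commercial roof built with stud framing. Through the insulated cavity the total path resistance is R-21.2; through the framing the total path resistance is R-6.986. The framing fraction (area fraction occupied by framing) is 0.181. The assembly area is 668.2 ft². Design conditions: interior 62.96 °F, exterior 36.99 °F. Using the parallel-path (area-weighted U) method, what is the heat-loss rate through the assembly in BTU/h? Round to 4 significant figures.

1120 BTU/h

U_eff = 0.819/21.2 + 0.181/6.986 = 0.038632 + 0.025909 = 0.064541
R_eff = 1/U_eff = 15.494 ft²·°F·h/BTU
Q = 668.2 × (62.96 − 36.99) / 15.494 = 1120 BTU/h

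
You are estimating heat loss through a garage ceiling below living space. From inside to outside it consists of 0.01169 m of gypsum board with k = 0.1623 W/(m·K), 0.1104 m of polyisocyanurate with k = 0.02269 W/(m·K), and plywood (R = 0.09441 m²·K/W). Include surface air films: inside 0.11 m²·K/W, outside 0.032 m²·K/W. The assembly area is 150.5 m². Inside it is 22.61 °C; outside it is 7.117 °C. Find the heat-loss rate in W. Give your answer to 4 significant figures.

0.01169/0.1623 = 0.072027
0.1104/0.02269 = 4.8656
R_total = 0.11 + 0.072027 + 4.8656 + 0.09441 + 0.032 = 5.174 m²·K/W
Q = A·ΔT/R = 150.5 × (22.61 − 7.117) / 5.174 = 450.66 W

450.7 W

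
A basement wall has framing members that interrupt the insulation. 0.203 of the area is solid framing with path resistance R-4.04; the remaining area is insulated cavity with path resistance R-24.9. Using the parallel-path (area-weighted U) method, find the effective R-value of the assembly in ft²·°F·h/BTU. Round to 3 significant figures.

U_eff = 0.797/24.9 + 0.203/4.04 = 0.03201 + 0.05025 = 0.08226
R_eff = 1/U_eff = 12.16 ft²·°F·h/BTU

12.2 ft²·°F·h/BTU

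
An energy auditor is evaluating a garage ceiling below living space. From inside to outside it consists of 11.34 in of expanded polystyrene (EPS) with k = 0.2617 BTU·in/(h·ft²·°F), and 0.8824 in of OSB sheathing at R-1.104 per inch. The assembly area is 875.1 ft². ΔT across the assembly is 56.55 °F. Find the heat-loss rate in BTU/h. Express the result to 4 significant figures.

1117 BTU/h

11.34/0.2617 = 43.332
0.8824 × 1.104 = 0.97417
R_total = 43.332 + 0.97417 = 44.306 ft²·°F·h/BTU
Q = A·ΔT/R = 875.1 × 56.55 / 44.306 = 1116.9 BTU/h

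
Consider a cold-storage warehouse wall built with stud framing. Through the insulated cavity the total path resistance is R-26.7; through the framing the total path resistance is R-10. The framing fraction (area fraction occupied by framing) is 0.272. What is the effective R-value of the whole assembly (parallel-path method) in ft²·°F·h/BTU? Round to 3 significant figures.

U_eff = 0.728/26.7 + 0.272/10 = 0.02727 + 0.0272 = 0.05447
R_eff = 1/U_eff = 18.36 ft²·°F·h/BTU

18.4 ft²·°F·h/BTU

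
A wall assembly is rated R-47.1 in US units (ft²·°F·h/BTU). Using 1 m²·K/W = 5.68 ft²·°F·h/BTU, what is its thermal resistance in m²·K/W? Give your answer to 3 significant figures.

8.29 m²·K/W

R_SI = 47.1/5.68 = 8.292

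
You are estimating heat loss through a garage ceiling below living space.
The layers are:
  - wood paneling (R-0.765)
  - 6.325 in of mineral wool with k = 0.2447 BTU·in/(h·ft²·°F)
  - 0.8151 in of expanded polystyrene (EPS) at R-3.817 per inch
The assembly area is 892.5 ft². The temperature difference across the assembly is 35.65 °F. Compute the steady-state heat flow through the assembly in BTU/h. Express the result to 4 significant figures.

1070 BTU/h

6.325/0.2447 = 25.848
0.8151 × 3.817 = 3.1112
R_total = 0.765 + 25.848 + 3.1112 = 29.724 ft²·°F·h/BTU
Q = A·ΔT/R = 892.5 × 35.65 / 29.724 = 1070.4 BTU/h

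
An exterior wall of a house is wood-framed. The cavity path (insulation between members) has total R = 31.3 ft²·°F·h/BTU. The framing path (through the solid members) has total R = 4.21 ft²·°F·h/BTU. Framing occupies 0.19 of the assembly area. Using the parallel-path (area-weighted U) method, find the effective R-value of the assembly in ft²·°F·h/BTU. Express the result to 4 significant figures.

14.08 ft²·°F·h/BTU

U_eff = 0.81/31.3 + 0.19/4.21 = 0.025879 + 0.045131 = 0.071009
R_eff = 1/U_eff = 14.083 ft²·°F·h/BTU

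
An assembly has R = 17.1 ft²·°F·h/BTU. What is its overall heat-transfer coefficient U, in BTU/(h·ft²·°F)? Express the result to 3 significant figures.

0.0585 BTU/(h·ft²·°F)

U = 1/R = 1/17.1 = 0.05848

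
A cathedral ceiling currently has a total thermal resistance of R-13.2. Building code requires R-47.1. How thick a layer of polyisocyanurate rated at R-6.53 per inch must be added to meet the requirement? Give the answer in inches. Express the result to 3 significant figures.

5.19 in

ΔR = 47.1 − 13.2 = 33.9 ft²·°F·h/BTU
L = ΔR / (R/in) = 33.9/6.53 = 5.191 in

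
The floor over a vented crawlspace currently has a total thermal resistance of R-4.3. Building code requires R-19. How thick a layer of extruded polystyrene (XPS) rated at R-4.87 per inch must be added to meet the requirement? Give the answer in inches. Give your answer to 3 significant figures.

ΔR = 19 − 4.3 = 14.7 ft²·°F·h/BTU
L = ΔR / (R/in) = 14.7/4.87 = 3.018 in

3.02 in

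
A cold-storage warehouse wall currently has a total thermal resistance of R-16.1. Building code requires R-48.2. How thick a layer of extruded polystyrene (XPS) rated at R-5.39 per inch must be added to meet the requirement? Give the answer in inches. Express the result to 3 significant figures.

5.96 in

ΔR = 48.2 − 16.1 = 32.1 ft²·°F·h/BTU
L = ΔR / (R/in) = 32.1/5.39 = 5.955 in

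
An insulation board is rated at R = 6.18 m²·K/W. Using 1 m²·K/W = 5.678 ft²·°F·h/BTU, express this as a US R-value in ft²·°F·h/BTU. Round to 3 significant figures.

35.1 ft²·°F·h/BTU

R_US = 6.18 × 5.678 = 35.09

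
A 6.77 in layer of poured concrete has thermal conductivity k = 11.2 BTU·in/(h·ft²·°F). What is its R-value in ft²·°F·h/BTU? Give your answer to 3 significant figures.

R = L/k = 6.77/11.2 = 0.6045 ft²·°F·h/BTU

0.604 ft²·°F·h/BTU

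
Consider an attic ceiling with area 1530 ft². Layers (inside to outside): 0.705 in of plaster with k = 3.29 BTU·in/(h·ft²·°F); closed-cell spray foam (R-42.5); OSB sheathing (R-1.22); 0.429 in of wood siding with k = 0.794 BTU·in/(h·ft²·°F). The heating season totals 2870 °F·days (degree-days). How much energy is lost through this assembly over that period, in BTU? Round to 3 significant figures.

2370000 BTU

0.705/3.29 = 0.2143
0.429/0.794 = 0.5403
R_total = 0.2143 + 42.5 + 1.22 + 0.5403 = 44.47 ft²·°F·h/BTU
E = A × HDD × 24 / R = 1530 × 2870 × 24 / 44.47 = 2370000 BTU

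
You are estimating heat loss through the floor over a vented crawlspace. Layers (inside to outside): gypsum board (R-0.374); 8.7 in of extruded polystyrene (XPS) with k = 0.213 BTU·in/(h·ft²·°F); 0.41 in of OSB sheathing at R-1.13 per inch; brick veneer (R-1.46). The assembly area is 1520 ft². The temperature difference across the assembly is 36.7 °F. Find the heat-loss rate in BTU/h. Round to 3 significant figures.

8.7/0.213 = 40.85
0.41 × 1.13 = 0.4633
R_total = 0.374 + 40.85 + 0.4633 + 1.46 = 43.14 ft²·°F·h/BTU
Q = A·ΔT/R = 1520 × 36.7 / 43.14 = 1293 BTU/h

1290 BTU/h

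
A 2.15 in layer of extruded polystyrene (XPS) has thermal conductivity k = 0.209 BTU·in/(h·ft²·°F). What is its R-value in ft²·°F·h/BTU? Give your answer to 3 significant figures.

10.3 ft²·°F·h/BTU

R = L/k = 2.15/0.209 = 10.29 ft²·°F·h/BTU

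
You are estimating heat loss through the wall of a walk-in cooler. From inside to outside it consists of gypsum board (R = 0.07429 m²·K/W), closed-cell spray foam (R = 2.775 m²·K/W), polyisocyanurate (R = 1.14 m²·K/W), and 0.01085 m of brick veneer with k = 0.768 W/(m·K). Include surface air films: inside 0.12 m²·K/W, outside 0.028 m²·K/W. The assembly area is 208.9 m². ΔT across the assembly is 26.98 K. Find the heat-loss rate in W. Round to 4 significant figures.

0.01085/0.768 = 0.014128
R_total = 0.12 + 0.07429 + 2.775 + 1.14 + 0.014128 + 0.028 = 4.1514 m²·K/W
Q = A·ΔT/R = 208.9 × 26.98 / 4.1514 = 1357.6 W

1358 W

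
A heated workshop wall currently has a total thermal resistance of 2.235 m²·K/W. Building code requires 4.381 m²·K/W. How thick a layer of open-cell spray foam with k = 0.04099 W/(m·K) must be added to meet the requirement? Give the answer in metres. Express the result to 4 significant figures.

ΔR = 4.381 − 2.235 = 2.146 m²·K/W
L = ΔR × k = 2.146 × 0.04099 = 0.087965 m

0.08796 m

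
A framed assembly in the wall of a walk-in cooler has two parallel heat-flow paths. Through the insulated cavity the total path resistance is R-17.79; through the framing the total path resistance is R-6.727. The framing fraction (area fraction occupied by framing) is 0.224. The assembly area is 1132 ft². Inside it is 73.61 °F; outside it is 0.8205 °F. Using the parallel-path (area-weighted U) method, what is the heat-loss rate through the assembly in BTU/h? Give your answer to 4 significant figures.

U_eff = 0.776/17.79 + 0.224/6.727 = 0.04362 + 0.033299 = 0.076919
R_eff = 1/U_eff = 13.001 ft²·°F·h/BTU
Q = 1132 × (73.61 − 0.8205) / 13.001 = 6337.9 BTU/h

6338 BTU/h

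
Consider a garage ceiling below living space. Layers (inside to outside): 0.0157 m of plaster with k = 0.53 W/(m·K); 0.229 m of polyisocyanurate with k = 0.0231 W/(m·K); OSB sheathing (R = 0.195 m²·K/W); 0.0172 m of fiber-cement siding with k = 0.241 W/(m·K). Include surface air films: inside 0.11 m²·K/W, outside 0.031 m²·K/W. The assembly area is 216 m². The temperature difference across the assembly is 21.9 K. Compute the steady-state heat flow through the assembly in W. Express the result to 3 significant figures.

0.0157/0.53 = 0.02962
0.229/0.0231 = 9.913
0.0172/0.241 = 0.07137
R_total = 0.11 + 0.02962 + 9.913 + 0.195 + 0.07137 + 0.031 = 10.35 m²·K/W
Q = A·ΔT/R = 216 × 21.9 / 10.35 = 457 W

457 W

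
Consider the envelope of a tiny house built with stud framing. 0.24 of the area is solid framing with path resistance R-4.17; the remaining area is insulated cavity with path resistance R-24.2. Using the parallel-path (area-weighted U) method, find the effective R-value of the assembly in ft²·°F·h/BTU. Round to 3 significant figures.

U_eff = 0.76/24.2 + 0.24/4.17 = 0.0314 + 0.05755 = 0.08896
R_eff = 1/U_eff = 11.24 ft²·°F·h/BTU

11.2 ft²·°F·h/BTU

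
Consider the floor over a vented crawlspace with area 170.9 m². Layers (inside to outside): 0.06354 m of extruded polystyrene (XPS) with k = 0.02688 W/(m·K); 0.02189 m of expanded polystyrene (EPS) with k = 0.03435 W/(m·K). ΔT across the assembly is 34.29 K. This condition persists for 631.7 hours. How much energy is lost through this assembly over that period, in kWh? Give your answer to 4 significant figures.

1234 kWh

0.06354/0.02688 = 2.3638
0.02189/0.03435 = 0.63726
R_total = 2.3638 + 0.63726 = 3.0011 m²·K/W
Q = 170.9 × 34.29 / 3.0011 = 1952.7 W
E = 1952.7 W × 631.7 h / 1000 = 1233.5 kWh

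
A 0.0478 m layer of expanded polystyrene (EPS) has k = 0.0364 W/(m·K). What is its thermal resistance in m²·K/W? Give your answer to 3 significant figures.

R = L/k = 0.0478/0.0364 = 1.313 m²·K/W

1.31 m²·K/W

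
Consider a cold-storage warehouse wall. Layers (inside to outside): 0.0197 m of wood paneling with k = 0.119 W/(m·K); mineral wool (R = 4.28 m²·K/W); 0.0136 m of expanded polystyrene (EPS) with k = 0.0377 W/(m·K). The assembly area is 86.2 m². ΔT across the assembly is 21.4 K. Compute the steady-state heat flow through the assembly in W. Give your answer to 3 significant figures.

384 W

0.0197/0.119 = 0.1655
0.0136/0.0377 = 0.3607
R_total = 0.1655 + 4.28 + 0.3607 = 4.806 m²·K/W
Q = A·ΔT/R = 86.2 × 21.4 / 4.806 = 383.8 W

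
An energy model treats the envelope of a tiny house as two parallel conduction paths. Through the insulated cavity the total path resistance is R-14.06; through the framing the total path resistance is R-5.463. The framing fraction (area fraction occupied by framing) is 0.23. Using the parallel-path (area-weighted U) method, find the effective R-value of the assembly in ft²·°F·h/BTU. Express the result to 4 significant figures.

10.32 ft²·°F·h/BTU

U_eff = 0.77/14.06 + 0.23/5.463 = 0.054765 + 0.042101 = 0.096867
R_eff = 1/U_eff = 10.323 ft²·°F·h/BTU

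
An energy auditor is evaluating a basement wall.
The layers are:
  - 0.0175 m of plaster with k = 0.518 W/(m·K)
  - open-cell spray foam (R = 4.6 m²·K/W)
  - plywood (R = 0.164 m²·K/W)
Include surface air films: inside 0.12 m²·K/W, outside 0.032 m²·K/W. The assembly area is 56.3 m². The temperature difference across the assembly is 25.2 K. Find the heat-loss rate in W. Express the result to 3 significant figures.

0.0175/0.518 = 0.03378
R_total = 0.12 + 0.03378 + 4.6 + 0.164 + 0.032 = 4.95 m²·K/W
Q = A·ΔT/R = 56.3 × 25.2 / 4.95 = 286.6 W

287 W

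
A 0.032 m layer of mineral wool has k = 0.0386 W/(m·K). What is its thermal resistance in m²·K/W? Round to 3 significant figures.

R = L/k = 0.032/0.0386 = 0.829 m²·K/W

0.829 m²·K/W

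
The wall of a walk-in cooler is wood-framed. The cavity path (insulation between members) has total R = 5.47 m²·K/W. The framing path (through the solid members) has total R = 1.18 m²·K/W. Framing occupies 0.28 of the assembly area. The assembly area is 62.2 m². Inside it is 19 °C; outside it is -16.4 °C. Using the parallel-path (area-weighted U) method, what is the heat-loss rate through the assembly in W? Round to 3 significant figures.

U_eff = 0.72/5.47 + 0.28/1.18 = 0.1316 + 0.2373 = 0.3689
R_eff = 1/U_eff = 2.711 m²·K/W
Q = 62.2 × (19 − (-16.4)) / 2.711 = 812.3 W

812 W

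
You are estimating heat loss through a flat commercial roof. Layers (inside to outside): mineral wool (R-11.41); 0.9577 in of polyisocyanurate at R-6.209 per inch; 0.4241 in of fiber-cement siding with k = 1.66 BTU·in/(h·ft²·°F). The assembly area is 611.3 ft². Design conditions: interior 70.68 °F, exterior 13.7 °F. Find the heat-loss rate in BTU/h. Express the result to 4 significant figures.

1978 BTU/h

0.9577 × 6.209 = 5.9464
0.4241/1.66 = 0.25548
R_total = 11.41 + 5.9464 + 0.25548 = 17.612 ft²·°F·h/BTU
Q = A·ΔT/R = 611.3 × (70.68 − 13.7) / 17.612 = 1977.8 BTU/h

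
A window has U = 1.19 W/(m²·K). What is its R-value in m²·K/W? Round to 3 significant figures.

0.840 m²·K/W

R = 1/U = 1/1.19 = 0.8403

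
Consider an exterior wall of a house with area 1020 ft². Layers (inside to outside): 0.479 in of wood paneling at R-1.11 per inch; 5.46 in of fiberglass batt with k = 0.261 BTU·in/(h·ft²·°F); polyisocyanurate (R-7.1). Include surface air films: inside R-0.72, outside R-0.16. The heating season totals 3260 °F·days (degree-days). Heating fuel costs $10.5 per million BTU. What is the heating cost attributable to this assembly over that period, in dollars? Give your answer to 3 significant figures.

28.5 dollars

0.479 × 1.11 = 0.5317
5.46/0.261 = 20.92
R_total = 0.72 + 0.5317 + 20.92 + 7.1 + 0.16 = 29.43 ft²·°F·h/BTU
E = A × HDD × 24 / R = 1020 × 3260 × 24 / 29.43 = 2712000 BTU
Cost = 2712000/10⁶ × 10.5 = $28.47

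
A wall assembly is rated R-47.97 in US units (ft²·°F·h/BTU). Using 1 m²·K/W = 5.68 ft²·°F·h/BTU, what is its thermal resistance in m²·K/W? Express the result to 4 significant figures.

R_SI = 47.97/5.68 = 8.4454

8.445 m²·K/W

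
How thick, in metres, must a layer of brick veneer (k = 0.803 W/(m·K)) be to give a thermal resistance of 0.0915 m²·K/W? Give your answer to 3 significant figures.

0.0735 m

L = R·k = 0.0915 × 0.803 = 0.07347 m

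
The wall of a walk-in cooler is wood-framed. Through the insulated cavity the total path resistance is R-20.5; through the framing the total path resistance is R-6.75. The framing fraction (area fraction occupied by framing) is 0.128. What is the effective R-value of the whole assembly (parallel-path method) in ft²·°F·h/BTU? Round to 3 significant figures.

U_eff = 0.872/20.5 + 0.128/6.75 = 0.04254 + 0.01896 = 0.0615
R_eff = 1/U_eff = 16.26 ft²·°F·h/BTU

16.3 ft²·°F·h/BTU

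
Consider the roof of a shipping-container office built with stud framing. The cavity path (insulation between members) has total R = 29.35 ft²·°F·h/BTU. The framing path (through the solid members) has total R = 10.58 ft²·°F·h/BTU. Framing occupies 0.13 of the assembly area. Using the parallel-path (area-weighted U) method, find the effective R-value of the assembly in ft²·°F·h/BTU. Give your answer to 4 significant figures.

U_eff = 0.87/29.35 + 0.13/10.58 = 0.029642 + 0.012287 = 0.04193
R_eff = 1/U_eff = 23.85 ft²·°F·h/BTU

23.85 ft²·°F·h/BTU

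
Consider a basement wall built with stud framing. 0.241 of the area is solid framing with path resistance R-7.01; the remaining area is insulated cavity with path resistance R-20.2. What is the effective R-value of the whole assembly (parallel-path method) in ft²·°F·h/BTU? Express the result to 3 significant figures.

U_eff = 0.759/20.2 + 0.241/7.01 = 0.03757 + 0.03438 = 0.07195
R_eff = 1/U_eff = 13.9 ft²·°F·h/BTU

13.9 ft²·°F·h/BTU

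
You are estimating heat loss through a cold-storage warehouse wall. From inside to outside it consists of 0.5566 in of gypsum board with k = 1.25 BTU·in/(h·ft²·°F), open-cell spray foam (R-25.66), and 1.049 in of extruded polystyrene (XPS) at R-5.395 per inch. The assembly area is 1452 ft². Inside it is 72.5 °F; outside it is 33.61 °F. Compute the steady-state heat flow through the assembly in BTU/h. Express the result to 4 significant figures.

1778 BTU/h

0.5566/1.25 = 0.44528
1.049 × 5.395 = 5.6594
R_total = 0.44528 + 25.66 + 5.6594 = 31.765 ft²·°F·h/BTU
Q = A·ΔT/R = 1452 × (72.5 − 33.61) / 31.765 = 1777.7 BTU/h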